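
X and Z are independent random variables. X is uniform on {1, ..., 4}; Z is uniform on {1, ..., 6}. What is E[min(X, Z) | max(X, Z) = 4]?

16/7

Outcomes with max(X, Z) = 4: (1,4), (2,4), (3,4), (4,1), (4,2), (4,3), (4,4), each with probability 1/24.
E[min(X, Z) | max(X, Z) = 4] = (1 + 2 + 3 + 1 + 2 + 3 + 4) / 7 = 16/7.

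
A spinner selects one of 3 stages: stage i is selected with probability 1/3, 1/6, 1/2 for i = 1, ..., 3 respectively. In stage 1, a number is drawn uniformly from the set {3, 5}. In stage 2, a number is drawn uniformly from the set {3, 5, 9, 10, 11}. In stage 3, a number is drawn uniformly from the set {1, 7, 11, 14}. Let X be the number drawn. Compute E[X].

269/40

E[X | stage 1] = (3+5)/2 = 4.
E[X | stage 2] = (3+5+9+10+11)/5 = 38/5.
E[X | stage 3] = (1+7+11+14)/4 = 33/4.
E[X] = (1/3)·(4) + (1/6)·(38/5) + (1/2)·(33/4) = 269/40.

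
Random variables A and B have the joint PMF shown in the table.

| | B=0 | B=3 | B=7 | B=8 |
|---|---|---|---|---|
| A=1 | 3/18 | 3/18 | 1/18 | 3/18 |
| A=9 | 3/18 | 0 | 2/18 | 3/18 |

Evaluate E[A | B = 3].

P(B = 3) = 1/6.
Summing A·P(A=x,B=y) over the conditioning event gives 1/6.
E[A | B = 3] = (1/6) / (1/6) = 1.

1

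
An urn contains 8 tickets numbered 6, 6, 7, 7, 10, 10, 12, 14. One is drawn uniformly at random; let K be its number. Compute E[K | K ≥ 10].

P(K ≥ 10) = 1/2.
Σ over the event: 10·1/4 + 12·1/8 + 14·1/8 = 23/4.
E[K | K ≥ 10] = (23/4) / (1/2) = 23/2.

23/2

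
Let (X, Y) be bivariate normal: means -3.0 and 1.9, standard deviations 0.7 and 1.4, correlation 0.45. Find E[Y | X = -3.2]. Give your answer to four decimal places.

1.7200

For a bivariate normal, E[Y | X=x] = μ_Y + ρ·(σ_Y/σ_X)·(x − μ_X).
E[Y | X=-3.2] = 1.9 + (0.45)·(1.4/0.7)·(-3.2 − (-3.0)) = 1.9 + (0.9)·(-0.2) = 1.7200.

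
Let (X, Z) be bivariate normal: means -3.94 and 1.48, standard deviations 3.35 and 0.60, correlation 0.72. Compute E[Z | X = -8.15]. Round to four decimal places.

For a bivariate normal, E[Z | X=x] = μ_Z + ρ·(σ_Z/σ_X)·(x − μ_X).
E[Z | X=-8.15] = 1.48 + (0.72)·(0.60/3.35)·(-8.15 − (-3.94)) = 1.48 + (0.12896)·(-4.21) = 0.9371.

0.9371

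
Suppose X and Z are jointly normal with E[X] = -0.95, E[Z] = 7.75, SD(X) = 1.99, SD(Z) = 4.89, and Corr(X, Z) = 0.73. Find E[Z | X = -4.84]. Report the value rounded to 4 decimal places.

For a bivariate normal, E[Z | X=x] = μ_Z + ρ·(σ_Z/σ_X)·(x − μ_X).
E[Z | X=-4.84] = 7.75 + (0.73)·(4.89/1.99)·(-4.84 − (-0.95)) = 7.75 + (1.79382)·(-3.89) = 0.7720.

0.7720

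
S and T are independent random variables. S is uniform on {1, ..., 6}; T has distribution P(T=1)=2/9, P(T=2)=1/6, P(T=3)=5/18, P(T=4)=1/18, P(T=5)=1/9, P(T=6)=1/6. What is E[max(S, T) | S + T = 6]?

P(S + T = 6) = 5/36.
Summing max(S,T)·P(x,y) over outcomes with S + T = 6 gives 61/108.
E[max(S, T) | S + T = 6] = (61/108) / (5/36) = 61/15.

61/15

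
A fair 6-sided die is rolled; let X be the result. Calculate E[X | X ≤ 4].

5/2

Given X ≤ 4, X is equally likely to be any of {1, 2, 3, 4}.
E[X | X ≤ 4] = (1 + 2 + 3 + 4) / 4 = 5/2.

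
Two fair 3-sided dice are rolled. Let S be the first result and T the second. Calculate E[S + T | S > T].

4

Outcomes with S > T: (2,1), (3,1), (3,2), each with probability 1/9.
E[S + T | S > T] = (3 + 4 + 5) / 3 = 4.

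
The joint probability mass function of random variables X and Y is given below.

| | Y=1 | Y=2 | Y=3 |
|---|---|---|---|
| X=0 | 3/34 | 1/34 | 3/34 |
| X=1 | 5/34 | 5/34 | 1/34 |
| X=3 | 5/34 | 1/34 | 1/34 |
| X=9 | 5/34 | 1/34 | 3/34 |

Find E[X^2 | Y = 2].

95/8

P(Y = 2) = 4/17.
Σ X^2·P over the event = 0·(1/34) + 1·(5/34) + 9·(1/34) + 81·(1/34) = 95/34.
E[X^2 | Y = 2] = (95/34) / (4/17) = 95/8.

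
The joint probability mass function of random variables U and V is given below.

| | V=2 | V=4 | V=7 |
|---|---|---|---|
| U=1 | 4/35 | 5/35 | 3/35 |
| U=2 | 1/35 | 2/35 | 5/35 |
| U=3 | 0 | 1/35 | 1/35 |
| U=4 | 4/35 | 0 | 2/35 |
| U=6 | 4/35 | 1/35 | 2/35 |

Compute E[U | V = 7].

P(V = 7) = 13/35.
Summing U·P(U=x,V=y) over the conditioning event gives 36/35.
E[U | V = 7] = (36/35) / (13/35) = 36/13.

36/13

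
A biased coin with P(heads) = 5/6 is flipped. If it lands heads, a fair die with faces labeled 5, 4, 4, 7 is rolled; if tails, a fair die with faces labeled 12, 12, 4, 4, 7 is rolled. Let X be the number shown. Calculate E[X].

E[X | heads] = (5+4+4+7)/4 = 5.
E[X | tails] = (12+12+4+4+7)/5 = 39/5.
By the law of total expectation,
E[X] = (5/6)·(5) + (1/6)·(39/5) = 82/15.

82/15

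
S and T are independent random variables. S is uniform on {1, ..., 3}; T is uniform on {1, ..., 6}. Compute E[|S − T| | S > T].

4/3

P(S > T) = 1/6.
Summing |S−T|·P(x,y) over outcomes with S > T gives 2/9.
E[|S − T| | S > T] = (2/9) / (1/6) = 4/3.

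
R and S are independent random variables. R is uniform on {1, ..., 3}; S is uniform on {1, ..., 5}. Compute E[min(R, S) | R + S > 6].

8/3

Outcomes with R + S > 6: (2,5), (3,4), (3,5), each with probability 1/15.
E[min(R, S) | R + S > 6] = (2 + 3 + 3) / 3 = 8/3.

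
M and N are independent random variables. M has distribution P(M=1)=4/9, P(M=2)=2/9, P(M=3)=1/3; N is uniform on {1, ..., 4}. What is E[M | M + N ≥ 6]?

11/4

P(M + N ≥ 6) = 2/9.
Summing M·P(x,y) over outcomes with M + N ≥ 6 gives 11/18.
E[M | M + N ≥ 6] = (11/18) / (2/9) = 11/4.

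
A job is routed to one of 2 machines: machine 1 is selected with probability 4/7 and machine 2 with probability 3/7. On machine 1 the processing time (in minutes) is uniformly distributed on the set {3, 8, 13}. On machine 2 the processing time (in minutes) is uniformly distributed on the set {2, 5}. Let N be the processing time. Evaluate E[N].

E[N | machine 1] = (3+8+13)/3 = 8.
E[N | machine 2] = (2+5)/2 = 7/2.
E[N] = (4/7)·(8) + (3/7)·(7/2) = 85/14.

85/14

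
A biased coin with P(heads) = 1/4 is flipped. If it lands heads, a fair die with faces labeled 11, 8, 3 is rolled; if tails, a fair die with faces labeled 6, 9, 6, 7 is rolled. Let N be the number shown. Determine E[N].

85/12

E[N | heads] = (11+8+3)/3 = 22/3.
E[N | tails] = (6+9+6+7)/4 = 7.
By the law of total expectation,
E[N] = (1/4)·(22/3) + (3/4)·(7) = 85/12.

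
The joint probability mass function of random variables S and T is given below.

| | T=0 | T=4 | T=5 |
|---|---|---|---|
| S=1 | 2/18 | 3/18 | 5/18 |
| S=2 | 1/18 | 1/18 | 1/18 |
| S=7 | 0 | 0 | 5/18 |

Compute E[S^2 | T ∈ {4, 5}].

P(T ∈ {4, 5}) = 5/6.
Σ S^2·P over the event = 1·(3/18) + 1·(5/18) + 4·(1/18) + 4·(1/18) + 49·(5/18) = 29/2.
E[S^2 | T ∈ {4, 5}] = (29/2) / (5/6) = 87/5.

87/5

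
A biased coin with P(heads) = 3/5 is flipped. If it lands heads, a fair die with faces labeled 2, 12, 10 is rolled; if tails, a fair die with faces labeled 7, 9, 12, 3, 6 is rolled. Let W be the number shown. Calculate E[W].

E[W | heads] = (2+12+10)/3 = 8.
E[W | tails] = (7+9+12+3+6)/5 = 37/5.
By the law of total expectation,
E[W] = (3/5)·(8) + (2/5)·(37/5) = 194/25.

194/25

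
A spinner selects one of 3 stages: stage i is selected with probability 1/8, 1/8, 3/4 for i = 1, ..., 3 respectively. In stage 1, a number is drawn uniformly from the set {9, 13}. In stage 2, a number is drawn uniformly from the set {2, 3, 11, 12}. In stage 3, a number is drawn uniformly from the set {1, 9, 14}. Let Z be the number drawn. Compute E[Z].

E[Z | stage 1] = (9+13)/2 = 11.
E[Z | stage 2] = (2+3+11+12)/4 = 7.
E[Z | stage 3] = (1+9+14)/3 = 8.
By the law of total expectation,
E[Z] = (1/8)·(11) + (1/8)·(7) + (3/4)·(8) = 33/4.

33/4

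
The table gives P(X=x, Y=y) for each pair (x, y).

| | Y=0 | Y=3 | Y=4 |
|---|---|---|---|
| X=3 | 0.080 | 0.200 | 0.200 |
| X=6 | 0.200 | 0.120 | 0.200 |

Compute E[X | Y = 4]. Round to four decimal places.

P(Y = 4) = 0.400.
Σ X·P over the event = 3·(0.200) + 6·(0.200) = 1.800.
E[X | Y = 4] = (1.800) / (0.400) = 4.5000.

4.5000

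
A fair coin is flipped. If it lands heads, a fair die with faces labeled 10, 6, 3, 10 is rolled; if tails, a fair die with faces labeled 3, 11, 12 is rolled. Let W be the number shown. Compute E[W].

E[W | heads] = (10+6+3+10)/4 = 29/4.
E[W | tails] = (3+11+12)/3 = 26/3.
E[W] = (1/2)·(29/4) + (1/2)·(26/3) = 191/24.

191/24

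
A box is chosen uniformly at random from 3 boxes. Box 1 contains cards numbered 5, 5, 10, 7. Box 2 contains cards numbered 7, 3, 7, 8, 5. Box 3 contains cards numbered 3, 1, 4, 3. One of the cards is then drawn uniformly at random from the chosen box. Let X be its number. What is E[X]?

E[X | box 1] = (5+5+10+7)/4 = 27/4.
E[X | box 2] = (7+3+7+8+5)/5 = 6.
E[X | box 3] = (3+1+4+3)/4 = 11/4.
By the law of total expectation,
E[X] = (1/3)·(27/4) + (1/3)·(6) + (1/3)·(11/4) = 31/6.

31/6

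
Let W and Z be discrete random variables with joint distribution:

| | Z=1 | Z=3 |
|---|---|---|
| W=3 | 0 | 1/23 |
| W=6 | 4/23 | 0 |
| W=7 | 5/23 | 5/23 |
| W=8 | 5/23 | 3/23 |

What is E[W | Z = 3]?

P(Z = 3) = 9/23.
Σ W·P over the event = 3·(1/23) + 7·(5/23) + 8·(3/23) = 62/23.
E[W | Z = 3] = (62/23) / (9/23) = 62/9.

62/9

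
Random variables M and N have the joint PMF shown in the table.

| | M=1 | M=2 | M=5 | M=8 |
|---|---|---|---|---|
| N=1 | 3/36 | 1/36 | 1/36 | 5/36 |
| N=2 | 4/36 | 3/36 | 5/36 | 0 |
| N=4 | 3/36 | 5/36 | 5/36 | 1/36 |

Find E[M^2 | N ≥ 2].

P(N ≥ 2) = 13/18.
Σ M^2·P over the event = 1·(4/36) + 1·(3/36) + 4·(3/36) + 4·(5/36) + 25·(5/36) + 25·(5/36) + 64·(1/36) = 353/36.
E[M^2 | N ≥ 2] = (353/36) / (13/18) = 353/26.

353/26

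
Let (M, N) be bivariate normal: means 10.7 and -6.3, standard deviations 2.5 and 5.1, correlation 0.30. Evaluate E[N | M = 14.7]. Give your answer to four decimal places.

-3.8520

The regression of N on M has slope ρ·σ_N/σ_M and passes through (μ_M, μ_N).
E[N | M=14.7] = -6.3 + (0.30)·(5.1/2.5)·(14.7 − (10.7)) = -6.3 + (0.612)·(4) = -3.8520.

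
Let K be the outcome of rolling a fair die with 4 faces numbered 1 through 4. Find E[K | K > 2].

7/2

Given K > 2, K is equally likely to be any of {3, 4}.
E[K | K > 2] = (3 + 4) / 2 = 7/2.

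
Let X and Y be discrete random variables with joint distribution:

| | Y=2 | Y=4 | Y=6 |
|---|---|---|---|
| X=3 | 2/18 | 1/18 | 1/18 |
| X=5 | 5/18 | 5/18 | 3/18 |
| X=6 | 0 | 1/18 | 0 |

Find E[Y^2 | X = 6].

16

P(X = 6) = 1/18.
Σ Y^2·P over the event = 16·(1/18) = 8/9.
E[Y^2 | X = 6] = (8/9) / (1/18) = 16.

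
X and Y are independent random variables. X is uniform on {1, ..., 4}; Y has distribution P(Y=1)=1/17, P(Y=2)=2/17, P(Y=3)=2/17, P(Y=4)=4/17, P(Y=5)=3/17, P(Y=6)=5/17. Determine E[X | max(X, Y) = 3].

P(max(X, Y) = 3) = 9/68.
Summing X·P(x,y) over outcomes with max(X, Y) = 3 gives 21/68.
E[X | max(X, Y) = 3] = (21/68) / (9/68) = 7/3.

7/3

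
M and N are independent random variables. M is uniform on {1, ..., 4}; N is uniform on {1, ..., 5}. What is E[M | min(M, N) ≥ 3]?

7/2

Outcomes with min(M, N) ≥ 3: (3,3), (3,4), (3,5), (4,3), (4,4), (4,5), each with probability 1/20.
E[M | min(M, N) ≥ 3] = (3 + 3 + 3 + 4 + 4 + 4) / 6 = 7/2.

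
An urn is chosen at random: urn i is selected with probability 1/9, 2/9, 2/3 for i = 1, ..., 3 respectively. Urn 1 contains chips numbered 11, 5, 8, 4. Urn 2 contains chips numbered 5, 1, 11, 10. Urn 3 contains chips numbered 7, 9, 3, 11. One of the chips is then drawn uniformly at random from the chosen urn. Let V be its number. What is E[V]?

E[V | urn 1] = (11+5+8+4)/4 = 7.
E[V | urn 2] = (5+1+11+10)/4 = 27/4.
E[V | urn 3] = (7+9+3+11)/4 = 15/2.
E[V] = (1/9)·(7) + (2/9)·(27/4) + (2/3)·(15/2) = 131/18.

131/18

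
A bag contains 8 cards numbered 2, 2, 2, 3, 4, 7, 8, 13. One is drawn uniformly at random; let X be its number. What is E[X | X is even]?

P(X is even) = 5/8.
Σ over the event: 2·3/8 + 4·1/8 + 8·1/8 = 9/4.
E[X | X is even] = (9/4) / (5/8) = 18/5.

18/5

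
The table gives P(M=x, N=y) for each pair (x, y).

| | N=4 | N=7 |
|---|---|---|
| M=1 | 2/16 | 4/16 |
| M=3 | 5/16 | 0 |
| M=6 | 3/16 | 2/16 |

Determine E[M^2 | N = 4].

P(N = 4) = 5/8.
Σ M^2·P over the event = 1·(2/16) + 9·(5/16) + 36·(3/16) = 155/16.
E[M^2 | N = 4] = (155/16) / (5/8) = 31/2.

31/2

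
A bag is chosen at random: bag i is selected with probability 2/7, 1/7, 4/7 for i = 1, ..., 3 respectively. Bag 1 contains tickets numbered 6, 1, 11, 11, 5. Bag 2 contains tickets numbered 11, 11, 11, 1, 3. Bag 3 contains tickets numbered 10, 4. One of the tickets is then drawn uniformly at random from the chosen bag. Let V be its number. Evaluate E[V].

7

E[V | bag 1] = (6+1+11+11+5)/5 = 34/5.
E[V | bag 2] = (11+11+11+1+3)/5 = 37/5.
E[V | bag 3] = (10+4)/2 = 7.
E[V] = (2/7)·(34/5) + (1/7)·(37/5) + (4/7)·(7) = 7.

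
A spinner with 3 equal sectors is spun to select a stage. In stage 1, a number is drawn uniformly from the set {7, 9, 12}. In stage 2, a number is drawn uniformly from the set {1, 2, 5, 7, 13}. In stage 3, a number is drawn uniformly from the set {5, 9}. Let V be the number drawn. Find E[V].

E[V | stage 1] = (7+9+12)/3 = 28/3.
E[V | stage 2] = (1+2+5+7+13)/5 = 28/5.
E[V | stage 3] = (5+9)/2 = 7.
By the law of total expectation,
E[V] = (1/3)·(28/3) + (1/3)·(28/5) + (1/3)·(7) = 329/45.

329/45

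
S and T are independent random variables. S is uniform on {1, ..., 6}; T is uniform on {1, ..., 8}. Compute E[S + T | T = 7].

21/2

Outcomes with T = 7: (1,7), (2,7), (3,7), (4,7), (5,7), (6,7), each with probability 1/48.
E[S + T | T = 7] = (8 + 9 + 10 + 11 + 12 + 13) / 6 = 21/2.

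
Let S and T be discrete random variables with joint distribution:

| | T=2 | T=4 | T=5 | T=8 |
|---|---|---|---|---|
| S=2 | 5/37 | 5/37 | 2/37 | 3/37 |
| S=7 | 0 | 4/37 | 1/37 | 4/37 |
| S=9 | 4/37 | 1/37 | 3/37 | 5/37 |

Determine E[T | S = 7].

P(S = 7) = 9/37.
Σ T·P over the event = 4·(4/37) + 5·(1/37) + 8·(4/37) = 53/37.
E[T | S = 7] = (53/37) / (9/37) = 53/9.

53/9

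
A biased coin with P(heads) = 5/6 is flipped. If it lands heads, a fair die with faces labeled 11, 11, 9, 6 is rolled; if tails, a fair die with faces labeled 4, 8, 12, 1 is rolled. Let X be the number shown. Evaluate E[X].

E[X | heads] = (11+11+9+6)/4 = 37/4.
E[X | tails] = (4+8+12+1)/4 = 25/4.
E[X] = (5/6)·(37/4) + (1/6)·(25/4) = 35/4.

35/4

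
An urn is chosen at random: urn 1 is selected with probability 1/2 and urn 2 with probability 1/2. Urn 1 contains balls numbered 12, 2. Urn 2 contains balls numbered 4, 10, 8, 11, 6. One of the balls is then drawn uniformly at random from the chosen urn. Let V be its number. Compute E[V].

E[V | urn 1] = (12+2)/2 = 7.
E[V | urn 2] = (4+10+8+11+6)/5 = 39/5.
E[V] = (1/2)·(7) + (1/2)·(39/5) = 37/5.

37/5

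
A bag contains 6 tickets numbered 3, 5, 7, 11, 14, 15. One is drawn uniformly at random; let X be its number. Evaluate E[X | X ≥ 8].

40/3

P(X ≥ 8) = 1/2.
Σ over the event: 11·1/6 + 14·1/6 + 15·1/6 = 20/3.
E[X | X ≥ 8] = (20/3) / (1/2) = 40/3.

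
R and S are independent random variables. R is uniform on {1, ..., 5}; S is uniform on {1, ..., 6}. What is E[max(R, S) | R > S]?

4

Outcomes with R > S: (2,1), (3,1), (3,2), (4,1), (4,2), (4,3), (5,1), (5,2), (5,3), (5,4), each with probability 1/30.
E[max(R, S) | R > S] = (2 + 3 + 3 + 4 + 4 + 4 + 5 + 5 + 5 + 5) / 10 = 4.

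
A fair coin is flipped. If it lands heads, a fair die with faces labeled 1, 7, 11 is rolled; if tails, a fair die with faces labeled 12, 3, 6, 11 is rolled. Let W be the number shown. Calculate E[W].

43/6

E[W | heads] = (1+7+11)/3 = 19/3.
E[W | tails] = (12+3+6+11)/4 = 8.
E[W] = (1/2)·(19/3) + (1/2)·(8) = 43/6.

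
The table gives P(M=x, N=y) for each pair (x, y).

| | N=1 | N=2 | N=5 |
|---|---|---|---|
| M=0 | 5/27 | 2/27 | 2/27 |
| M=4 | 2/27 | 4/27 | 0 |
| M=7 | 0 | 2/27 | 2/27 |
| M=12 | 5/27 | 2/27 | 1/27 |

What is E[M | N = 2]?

P(N = 2) = 10/27.
Σ M·P over the event = 0·(2/27) + 4·(4/27) + 7·(2/27) + 12·(2/27) = 2.
E[M | N = 2] = (2) / (10/27) = 27/5.

27/5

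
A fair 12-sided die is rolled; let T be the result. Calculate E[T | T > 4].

17/2

Given T > 4, T is equally likely to be any of {5, 6, 7, 8, 9, 10, 11, 12}.
E[T | T > 4] = (5 + 6 + 7 + 8 + 9 + 10 + 11 + 12) / 8 = 17/2.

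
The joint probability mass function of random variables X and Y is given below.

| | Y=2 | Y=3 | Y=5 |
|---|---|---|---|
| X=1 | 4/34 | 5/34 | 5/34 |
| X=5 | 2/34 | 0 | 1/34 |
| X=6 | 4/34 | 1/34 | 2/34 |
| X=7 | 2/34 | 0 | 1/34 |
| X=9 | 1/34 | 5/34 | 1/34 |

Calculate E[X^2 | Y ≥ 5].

P(Y ≥ 5) = 5/17.
Summing X^2·P(X=x,Y=y) over the conditioning event gives 116/17.
E[X^2 | Y ≥ 5] = (116/17) / (5/17) = 116/5.

116/5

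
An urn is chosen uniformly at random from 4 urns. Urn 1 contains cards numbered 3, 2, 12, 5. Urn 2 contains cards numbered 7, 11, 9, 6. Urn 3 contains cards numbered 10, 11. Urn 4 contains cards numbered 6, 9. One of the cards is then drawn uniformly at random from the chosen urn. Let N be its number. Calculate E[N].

127/16

E[N | urn 1] = (3+2+12+5)/4 = 11/2.
E[N | urn 2] = (7+11+9+6)/4 = 33/4.
E[N | urn 3] = (10+11)/2 = 21/2.
E[N | urn 4] = (6+9)/2 = 15/2.
E[N] = (1/4)·(11/2) + (1/4)·(33/4) + (1/4)·(21/2) + (1/4)·(15/2) = 127/16.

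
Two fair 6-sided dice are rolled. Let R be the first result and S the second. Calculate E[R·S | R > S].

P(R > S) = 5/12.
Summing RS·P(x,y) over outcomes with R > S gives 175/36.
E[R·S | R > S] = (175/36) / (5/12) = 35/3.

35/3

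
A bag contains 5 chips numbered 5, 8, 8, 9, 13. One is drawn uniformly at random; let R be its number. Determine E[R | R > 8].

11

P(R > 8) = 2/5.
Σ over the event: 9·1/5 + 13·1/5 = 22/5.
E[R | R > 8] = (22/5) / (2/5) = 11.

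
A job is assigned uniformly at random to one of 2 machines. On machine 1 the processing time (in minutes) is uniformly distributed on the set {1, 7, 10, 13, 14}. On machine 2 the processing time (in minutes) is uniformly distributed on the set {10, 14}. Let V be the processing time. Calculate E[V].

E[V | machine 1] = (1+7+10+13+14)/5 = 9.
E[V | machine 2] = (10+14)/2 = 12.
By the law of total expectation,
E[V] = (1/2)·(9) + (1/2)·(12) = 21/2.

21/2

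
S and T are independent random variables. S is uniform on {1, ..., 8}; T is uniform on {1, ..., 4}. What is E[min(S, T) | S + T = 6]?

P(S + T = 6) = 1/8.
Summing min(S,T)·P(x,y) over outcomes with S + T = 6 gives 1/4.
E[min(S, T) | S + T = 6] = (1/4) / (1/8) = 2.

2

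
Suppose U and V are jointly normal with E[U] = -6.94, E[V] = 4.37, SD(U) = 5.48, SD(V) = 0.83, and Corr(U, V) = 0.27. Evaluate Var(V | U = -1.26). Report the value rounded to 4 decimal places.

0.6387

Var(V | U=x) = (1 − ρ²)·σ_V².
Var(V | U=-1.26) = (0.83)²·(1 − (0.27)²) = 0.6889·0.9271 = 0.6387.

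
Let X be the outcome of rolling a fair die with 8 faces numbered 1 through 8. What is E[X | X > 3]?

6

Given X > 3, X is equally likely to be any of {4, 5, 6, 7, 8}.
E[X | X > 3] = (4 + 5 + 6 + 7 + 8) / 5 = 6.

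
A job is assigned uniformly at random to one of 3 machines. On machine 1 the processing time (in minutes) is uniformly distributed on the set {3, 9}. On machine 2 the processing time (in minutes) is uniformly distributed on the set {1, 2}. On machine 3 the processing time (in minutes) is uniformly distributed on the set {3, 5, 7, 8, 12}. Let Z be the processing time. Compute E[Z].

29/6

E[Z | machine 1] = (3+9)/2 = 6.
E[Z | machine 2] = (1+2)/2 = 3/2.
E[Z | machine 3] = (3+5+7+8+12)/5 = 7.
E[Z] = (1/3)·(6) + (1/3)·(3/2) + (1/3)·(7) = 29/6.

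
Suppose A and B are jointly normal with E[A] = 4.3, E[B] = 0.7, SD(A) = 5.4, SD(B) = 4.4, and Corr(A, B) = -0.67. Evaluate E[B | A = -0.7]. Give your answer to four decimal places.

E[B | A=x] = μ_B + ρ(σ_B/σ_A)(x − μ_A) for jointly normal variables.
E[B | A=-0.7] = 0.7 + (-0.67)·(4.4/5.4)·(-0.7 − (4.3)) = 0.7 + (-0.545926)·(-5) = 3.4296.

3.4296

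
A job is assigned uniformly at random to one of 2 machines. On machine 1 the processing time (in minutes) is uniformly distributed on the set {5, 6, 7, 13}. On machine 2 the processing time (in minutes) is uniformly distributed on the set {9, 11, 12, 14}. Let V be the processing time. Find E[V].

E[V | machine 1] = (5+6+7+13)/4 = 31/4.
E[V | machine 2] = (9+11+12+14)/4 = 23/2.
E[V] = (1/2)·(31/4) + (1/2)·(23/2) = 77/8.

77/8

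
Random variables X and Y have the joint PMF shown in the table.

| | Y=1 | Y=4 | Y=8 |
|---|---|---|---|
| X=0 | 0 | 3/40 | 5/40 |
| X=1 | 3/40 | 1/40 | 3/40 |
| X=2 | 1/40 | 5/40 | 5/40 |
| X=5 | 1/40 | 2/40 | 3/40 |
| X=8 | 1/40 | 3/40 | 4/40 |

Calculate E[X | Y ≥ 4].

P(Y ≥ 4) = 17/20.
Summing X·P(X=x,Y=y) over the conditioning event gives 21/8.
E[X | Y ≥ 4] = (21/8) / (17/20) = 105/34.

105/34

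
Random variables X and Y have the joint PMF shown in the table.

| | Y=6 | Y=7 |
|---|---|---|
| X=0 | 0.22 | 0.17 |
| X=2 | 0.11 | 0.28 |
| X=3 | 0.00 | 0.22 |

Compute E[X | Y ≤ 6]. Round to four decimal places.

0.6667

P(Y ≤ 6) = 0.33.
Σ X·P over the event = 0·(0.22) + 2·(0.11) = 0.22.
E[X | Y ≤ 6] = (0.22) / (0.33) = 0.6667.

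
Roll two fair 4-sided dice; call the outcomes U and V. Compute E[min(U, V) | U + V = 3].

1

Outcomes with U + V = 3: (1,2), (2,1), each with probability 1/16.
E[min(U, V) | U + V = 3] = (1 + 1) / 2 = 1.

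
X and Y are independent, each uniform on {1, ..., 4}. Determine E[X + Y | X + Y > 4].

P(X + Y > 4) = 5/8.
Summing (X+Y)·P(x,y) over outcomes with X + Y > 4 gives 15/4.
E[X + Y | X + Y > 4] = (15/4) / (5/8) = 6.

6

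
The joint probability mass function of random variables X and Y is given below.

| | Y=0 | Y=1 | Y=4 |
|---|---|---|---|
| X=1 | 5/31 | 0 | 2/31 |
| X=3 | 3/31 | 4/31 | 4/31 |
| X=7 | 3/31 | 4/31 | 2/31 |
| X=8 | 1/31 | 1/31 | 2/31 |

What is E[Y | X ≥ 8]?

9/4

P(X ≥ 8) = 4/31.
Σ Y·P over the event = 0·(1/31) + 1·(1/31) + 4·(2/31) = 9/31.
E[Y | X ≥ 8] = (9/31) / (4/31) = 9/4.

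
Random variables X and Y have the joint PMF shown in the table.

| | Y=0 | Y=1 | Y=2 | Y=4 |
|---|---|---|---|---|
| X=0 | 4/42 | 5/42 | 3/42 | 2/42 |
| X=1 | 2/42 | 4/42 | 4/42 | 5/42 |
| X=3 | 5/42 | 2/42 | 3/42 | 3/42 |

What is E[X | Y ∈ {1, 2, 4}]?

37/31

P(Y ∈ {1, 2, 4}) = 31/42.
Summing X·P(X=x,Y=y) over the conditioning event gives 37/42.
E[X | Y ∈ {1, 2, 4}] = (37/42) / (31/42) = 37/31.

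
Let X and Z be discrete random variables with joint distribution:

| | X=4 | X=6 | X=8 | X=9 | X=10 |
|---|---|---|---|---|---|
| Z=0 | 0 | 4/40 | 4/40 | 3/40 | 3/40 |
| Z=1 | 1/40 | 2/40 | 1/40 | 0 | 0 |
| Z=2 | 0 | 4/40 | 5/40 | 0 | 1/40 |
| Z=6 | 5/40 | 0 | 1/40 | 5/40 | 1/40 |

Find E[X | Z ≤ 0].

113/14

P(Z ≤ 0) = 7/20.
Σ X·P over the event = 6·(4/40) + 8·(4/40) + 9·(3/40) + 10·(3/40) = 113/40.
E[X | Z ≤ 0] = (113/40) / (7/20) = 113/14.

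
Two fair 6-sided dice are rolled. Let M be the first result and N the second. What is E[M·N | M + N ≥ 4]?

436/33

P(M + N ≥ 4) = 11/12.
Summing MN·P(x,y) over outcomes with M + N ≥ 4 gives 109/9.
E[M·N | M + N ≥ 4] = (109/9) / (11/12) = 436/33.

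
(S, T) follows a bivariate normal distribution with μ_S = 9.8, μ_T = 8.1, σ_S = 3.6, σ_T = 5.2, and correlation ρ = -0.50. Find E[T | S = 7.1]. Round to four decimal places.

10.0500

E[T | S=x] = μ_T + ρ(σ_T/σ_S)(x − μ_S) for jointly normal variables.
E[T | S=7.1] = 8.1 + (-0.50)·(5.2/3.6)·(7.1 − (9.8)) = 8.1 + (-0.72222)·(-2.7) = 10.0500.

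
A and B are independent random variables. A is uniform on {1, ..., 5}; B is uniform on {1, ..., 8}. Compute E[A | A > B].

4

Outcomes with A > B: (2,1), (3,1), (3,2), (4,1), (4,2), (4,3), (5,1), (5,2), (5,3), (5,4), each with probability 1/40.
E[A | A > B] = (2 + 3 + 3 + 4 + 4 + 4 + 5 + 5 + 5 + 5) / 10 = 4.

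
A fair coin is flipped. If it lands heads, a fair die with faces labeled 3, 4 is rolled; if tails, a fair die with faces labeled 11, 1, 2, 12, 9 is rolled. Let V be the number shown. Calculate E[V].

E[V | heads] = (3+4)/2 = 7/2.
E[V | tails] = (11+1+2+12+9)/5 = 7.
E[V] = (1/2)·(7/2) + (1/2)·(7) = 21/4.

21/4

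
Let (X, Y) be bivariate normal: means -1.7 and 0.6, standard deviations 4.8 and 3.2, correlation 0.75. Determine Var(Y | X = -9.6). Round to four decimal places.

4.4800

For a bivariate normal, Var(Y | X=x) = σ_Y²(1 − ρ²).
Var(Y | X=-9.6) = (3.2)²·(1 − (0.75)²) = 10.24·0.4375 = 4.4800.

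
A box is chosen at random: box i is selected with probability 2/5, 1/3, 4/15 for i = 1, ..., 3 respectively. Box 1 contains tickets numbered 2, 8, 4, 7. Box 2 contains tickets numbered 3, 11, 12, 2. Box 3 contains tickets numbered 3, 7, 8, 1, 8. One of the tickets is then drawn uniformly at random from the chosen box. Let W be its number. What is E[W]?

881/150

E[W | box 1] = (2+8+4+7)/4 = 21/4.
E[W | box 2] = (3+11+12+2)/4 = 7.
E[W | box 3] = (3+7+8+1+8)/5 = 27/5.
E[W] = (2/5)·(21/4) + (1/3)·(7) + (4/15)·(27/5) = 881/150.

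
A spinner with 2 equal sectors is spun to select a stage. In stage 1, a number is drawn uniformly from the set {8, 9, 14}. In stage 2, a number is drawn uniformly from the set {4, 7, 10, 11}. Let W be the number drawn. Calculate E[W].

E[W | stage 1] = (8+9+14)/3 = 31/3.
E[W | stage 2] = (4+7+10+11)/4 = 8.
By the law of total expectation,
E[W] = (1/2)·(31/3) + (1/2)·(8) = 55/6.

55/6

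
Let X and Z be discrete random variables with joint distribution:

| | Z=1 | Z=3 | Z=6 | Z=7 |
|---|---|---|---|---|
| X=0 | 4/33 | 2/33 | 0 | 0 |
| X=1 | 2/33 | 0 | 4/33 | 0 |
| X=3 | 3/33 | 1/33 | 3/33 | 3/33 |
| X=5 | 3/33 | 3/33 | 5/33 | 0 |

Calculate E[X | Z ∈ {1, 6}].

P(Z ∈ {1, 6}) = 8/11.
Σ X·P over the event = 0·(4/33) + 1·(2/33) + 1·(4/33) + 3·(3/33) + 3·(3/33) + 5·(3/33) + 5·(5/33) = 64/33.
E[X | Z ∈ {1, 6}] = (64/33) / (8/11) = 8/3.

8/3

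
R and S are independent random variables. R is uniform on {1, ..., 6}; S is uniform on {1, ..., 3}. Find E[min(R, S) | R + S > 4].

P(R + S > 4) = 2/3.
Summing min(R,S)·P(x,y) over outcomes with R + S > 4 gives 25/18.
E[min(R, S) | R + S > 4] = (25/18) / (2/3) = 25/12.

25/12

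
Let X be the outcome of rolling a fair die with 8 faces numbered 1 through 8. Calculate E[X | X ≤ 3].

2

Given X ≤ 3, X is equally likely to be any of {1, 2, 3}.
E[X | X ≤ 3] = (1 + 2 + 3) / 3 = 2.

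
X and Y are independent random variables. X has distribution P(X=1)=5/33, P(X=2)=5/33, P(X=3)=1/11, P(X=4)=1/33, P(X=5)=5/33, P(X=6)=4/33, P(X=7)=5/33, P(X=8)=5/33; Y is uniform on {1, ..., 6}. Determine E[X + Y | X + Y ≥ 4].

P(X + Y ≥ 4) = 61/66.
Summing (X+Y)·P(x,y) over outcomes with X + Y ≥ 4 gives 1565/198.
E[X + Y | X + Y ≥ 4] = (1565/198) / (61/66) = 1565/183.

1565/183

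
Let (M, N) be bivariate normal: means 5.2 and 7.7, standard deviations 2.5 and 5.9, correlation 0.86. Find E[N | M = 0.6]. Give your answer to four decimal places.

For a bivariate normal, E[N | M=x] = μ_N + ρ·(σ_N/σ_M)·(x − μ_M).
E[N | M=0.6] = 7.7 + (0.86)·(5.9/2.5)·(0.6 − (5.2)) = 7.7 + (2.0296)·(-4.6) = -1.6362.

-1.6362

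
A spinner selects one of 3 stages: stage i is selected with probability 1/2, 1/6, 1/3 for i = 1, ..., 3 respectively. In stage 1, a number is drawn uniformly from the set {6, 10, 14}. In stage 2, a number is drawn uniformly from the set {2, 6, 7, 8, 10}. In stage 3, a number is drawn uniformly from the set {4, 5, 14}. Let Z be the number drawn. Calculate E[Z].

E[Z | stage 1] = (6+10+14)/3 = 10.
E[Z | stage 2] = (2+6+7+8+10)/5 = 33/5.
E[Z | stage 3] = (4+5+14)/3 = 23/3.
E[Z] = (1/2)·(10) + (1/6)·(33/5) + (1/3)·(23/3) = 779/90.

779/90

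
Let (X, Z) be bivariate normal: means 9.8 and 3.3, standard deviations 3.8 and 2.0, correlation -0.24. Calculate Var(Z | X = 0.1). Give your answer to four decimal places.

Var(Z | X=x) = (1 − ρ²)·σ_Z².
Var(Z | X=0.1) = (2.0)²·(1 − (-0.24)²) = 4·0.9424 = 3.7696.

3.7696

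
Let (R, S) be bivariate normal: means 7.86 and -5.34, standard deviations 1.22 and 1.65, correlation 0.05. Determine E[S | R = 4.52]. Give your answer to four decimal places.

E[S | R=x] = μ_S + ρ(σ_S/σ_R)(x − μ_R) for jointly normal variables.
E[S | R=4.52] = -5.34 + (0.05)·(1.65/1.22)·(4.52 − (7.86)) = -5.34 + (0.067623)·(-3.34) = -5.5659.

-5.5659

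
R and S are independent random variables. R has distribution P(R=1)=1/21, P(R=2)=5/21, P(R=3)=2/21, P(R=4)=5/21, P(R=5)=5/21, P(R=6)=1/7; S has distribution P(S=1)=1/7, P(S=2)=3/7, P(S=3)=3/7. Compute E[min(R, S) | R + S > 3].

P(R + S > 3) = 46/49.
Summing min(R,S)·P(x,y) over outcomes with R + S > 3 gives 101/49.
E[min(R, S) | R + S > 3] = (101/49) / (46/49) = 101/46.

101/46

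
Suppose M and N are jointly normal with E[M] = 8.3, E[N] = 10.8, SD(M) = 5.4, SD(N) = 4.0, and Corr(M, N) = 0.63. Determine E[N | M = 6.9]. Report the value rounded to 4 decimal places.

The regression of N on M has slope ρ·σ_N/σ_M and passes through (μ_M, μ_N).
E[N | M=6.9] = 10.8 + (0.63)·(4.0/5.4)·(6.9 − (8.3)) = 10.8 + (0.46667)·(-1.4) = 10.1467.

10.1467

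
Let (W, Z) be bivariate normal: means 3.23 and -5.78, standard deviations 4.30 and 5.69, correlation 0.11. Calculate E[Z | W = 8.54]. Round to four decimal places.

For a bivariate normal, E[Z | W=x] = μ_Z + ρ·(σ_Z/σ_W)·(x − μ_W).
E[Z | W=8.54] = -5.78 + (0.11)·(5.69/4.30)·(8.54 − (3.23)) = -5.78 + (0.14556)·(5.31) = -5.0071.

-5.0071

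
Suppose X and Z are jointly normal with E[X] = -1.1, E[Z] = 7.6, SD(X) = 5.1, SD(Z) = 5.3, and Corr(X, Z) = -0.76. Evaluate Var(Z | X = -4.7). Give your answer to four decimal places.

11.8652

For a bivariate normal, Var(Z | X=x) = σ_Z²(1 − ρ²).
Var(Z | X=-4.7) = (5.3)²·(1 − (-0.76)²) = 28.09·0.4224 = 11.8652.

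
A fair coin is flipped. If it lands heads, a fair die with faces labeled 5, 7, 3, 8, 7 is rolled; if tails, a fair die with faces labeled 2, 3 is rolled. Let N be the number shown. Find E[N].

E[N | heads] = (5+7+3+8+7)/5 = 6.
E[N | tails] = (2+3)/2 = 5/2.
By the law of total expectation,
E[N] = (1/2)·(6) + (1/2)·(5/2) = 17/4.

17/4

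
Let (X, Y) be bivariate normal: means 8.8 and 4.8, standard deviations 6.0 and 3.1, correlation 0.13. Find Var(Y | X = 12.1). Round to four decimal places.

The conditional variance in a bivariate normal is σ_Y²(1 − ρ²), independent of x.
Var(Y | X=12.1) = (3.1)²·(1 − (0.13)²) = 9.61·0.9831 = 9.4476.

9.4476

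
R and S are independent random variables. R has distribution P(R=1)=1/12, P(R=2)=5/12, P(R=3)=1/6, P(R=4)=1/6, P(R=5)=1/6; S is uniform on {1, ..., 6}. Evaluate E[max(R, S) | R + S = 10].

P(R + S = 10) = 1/18.
Summing max(R,S)·P(x,y) over outcomes with R + S = 10 gives 11/36.
E[max(R, S) | R + S = 10] = (11/36) / (1/18) = 11/2.

11/2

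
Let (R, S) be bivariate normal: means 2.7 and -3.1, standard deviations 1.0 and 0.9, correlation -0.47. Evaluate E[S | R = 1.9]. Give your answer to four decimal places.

For a bivariate normal, E[S | R=x] = μ_S + ρ·(σ_S/σ_R)·(x − μ_R).
E[S | R=1.9] = -3.1 + (-0.47)·(0.9/1.0)·(1.9 − (2.7)) = -3.1 + (-0.423)·(-0.8) = -2.7616.

-2.7616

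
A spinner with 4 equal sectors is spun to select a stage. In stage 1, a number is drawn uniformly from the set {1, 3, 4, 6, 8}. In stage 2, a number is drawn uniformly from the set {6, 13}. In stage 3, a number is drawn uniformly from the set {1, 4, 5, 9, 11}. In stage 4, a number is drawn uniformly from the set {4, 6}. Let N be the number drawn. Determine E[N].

E[N | stage 1] = (1+3+4+6+8)/5 = 22/5.
E[N | stage 2] = (6+13)/2 = 19/2.
E[N | stage 3] = (1+4+5+9+11)/5 = 6.
E[N | stage 4] = (4+6)/2 = 5.
E[N] = (1/4)·(22/5) + (1/4)·(19/2) + (1/4)·(6) + (1/4)·(5) = 249/40.

249/40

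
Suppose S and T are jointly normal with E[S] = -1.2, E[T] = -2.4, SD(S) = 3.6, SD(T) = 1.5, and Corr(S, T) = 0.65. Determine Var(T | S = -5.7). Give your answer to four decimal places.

1.2994

For a bivariate normal, Var(T | S=x) = σ_T²(1 − ρ²).
Var(T | S=-5.7) = (1.5)²·(1 − (0.65)²) = 2.25·0.5775 = 1.2994.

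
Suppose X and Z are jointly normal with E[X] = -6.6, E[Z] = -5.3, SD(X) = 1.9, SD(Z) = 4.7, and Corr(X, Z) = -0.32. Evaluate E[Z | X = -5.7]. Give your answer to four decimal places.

The regression of Z on X has slope ρ·σ_Z/σ_X and passes through (μ_X, μ_Z).
E[Z | X=-5.7] = -5.3 + (-0.32)·(4.7/1.9)·(-5.7 − (-6.6)) = -5.3 + (-0.79158)·(0.9) = -6.0124.

-6.0124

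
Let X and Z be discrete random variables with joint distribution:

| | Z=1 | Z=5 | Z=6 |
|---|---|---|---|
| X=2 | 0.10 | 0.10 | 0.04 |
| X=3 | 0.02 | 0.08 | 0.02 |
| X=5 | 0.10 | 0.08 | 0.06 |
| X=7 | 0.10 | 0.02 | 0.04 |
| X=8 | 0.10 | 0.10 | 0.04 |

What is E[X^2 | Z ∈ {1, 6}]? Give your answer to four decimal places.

P(Z ∈ {1, 6}) = 0.62.
Summing X^2·P(X=x,Z=y) over the conditioning event gives 20.74.
E[X^2 | Z ∈ {1, 6}] = (20.74) / (0.62) = 33.4516.

33.4516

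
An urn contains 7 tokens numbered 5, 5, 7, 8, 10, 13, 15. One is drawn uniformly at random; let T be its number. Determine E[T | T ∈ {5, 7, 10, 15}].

42/5

P(T ∈ {5, 7, 10, 15}) = 5/7.
Σ over the event: 5·2/7 + 7·1/7 + 10·1/7 + 15·1/7 = 6.
E[T | T ∈ {5, 7, 10, 15}] = (6) / (5/7) = 42/5.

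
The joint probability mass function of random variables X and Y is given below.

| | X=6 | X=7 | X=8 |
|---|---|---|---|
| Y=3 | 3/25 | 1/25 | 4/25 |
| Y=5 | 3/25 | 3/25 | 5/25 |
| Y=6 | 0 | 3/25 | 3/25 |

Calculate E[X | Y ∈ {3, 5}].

P(Y ∈ {3, 5}) = 19/25.
Σ X·P over the event = 6·(3/25) + 6·(3/25) + 7·(1/25) + 7·(3/25) + 8·(4/25) + 8·(5/25) = 136/25.
E[X | Y ∈ {3, 5}] = (136/25) / (19/25) = 136/19.

136/19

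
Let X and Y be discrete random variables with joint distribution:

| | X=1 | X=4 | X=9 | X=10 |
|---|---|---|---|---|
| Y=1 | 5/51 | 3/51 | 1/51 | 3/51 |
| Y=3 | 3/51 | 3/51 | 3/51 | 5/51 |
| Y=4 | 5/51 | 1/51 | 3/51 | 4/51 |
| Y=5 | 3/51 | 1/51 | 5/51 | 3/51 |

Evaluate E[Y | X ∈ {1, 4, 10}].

P(X ∈ {1, 4, 10}) = 13/17.
Summing Y·P(X=x,Y=y) over the conditioning event gives 7/3.
E[Y | X ∈ {1, 4, 10}] = (7/3) / (13/17) = 119/39.

119/39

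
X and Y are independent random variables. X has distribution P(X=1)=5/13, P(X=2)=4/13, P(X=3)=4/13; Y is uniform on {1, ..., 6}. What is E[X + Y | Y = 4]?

77/13

P(Y = 4) = 1/6.
Summing (X+Y)·P(x,y) over outcomes with Y = 4 gives 77/78.
E[X + Y | Y = 4] = (77/78) / (1/6) = 77/13.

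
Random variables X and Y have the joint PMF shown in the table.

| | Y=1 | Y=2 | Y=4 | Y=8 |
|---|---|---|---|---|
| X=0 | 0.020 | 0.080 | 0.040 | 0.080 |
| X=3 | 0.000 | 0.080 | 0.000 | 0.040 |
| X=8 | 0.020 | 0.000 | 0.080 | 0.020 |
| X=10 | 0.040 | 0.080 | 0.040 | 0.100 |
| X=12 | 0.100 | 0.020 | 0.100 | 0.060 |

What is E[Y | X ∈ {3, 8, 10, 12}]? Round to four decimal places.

P(X ∈ {3, 8, 10, 12}) = 0.780.
Summing Y·P(X=x,Y=y) over the conditioning event gives 3.160.
E[Y | X ∈ {3, 8, 10, 12}] = (3.160) / (0.780) = 4.0513.

4.0513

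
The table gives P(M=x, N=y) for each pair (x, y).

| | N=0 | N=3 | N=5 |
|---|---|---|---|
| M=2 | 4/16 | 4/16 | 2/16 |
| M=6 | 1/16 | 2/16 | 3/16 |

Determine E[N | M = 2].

11/5

P(M = 2) = 5/8.
Σ N·P over the event = 0·(4/16) + 3·(4/16) + 5·(2/16) = 11/8.
E[N | M = 2] = (11/8) / (5/8) = 11/5.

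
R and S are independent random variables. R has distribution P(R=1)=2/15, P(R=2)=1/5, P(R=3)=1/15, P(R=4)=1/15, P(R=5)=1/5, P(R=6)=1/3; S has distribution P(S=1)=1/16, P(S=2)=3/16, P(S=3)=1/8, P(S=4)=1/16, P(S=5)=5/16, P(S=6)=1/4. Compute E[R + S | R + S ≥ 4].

P(R + S ≥ 4) = 229/240.
Summing (R+S)·P(x,y) over outcomes with R + S ≥ 4 gives 1919/240.
E[R + S | R + S ≥ 4] = (1919/240) / (229/240) = 1919/229.

1919/229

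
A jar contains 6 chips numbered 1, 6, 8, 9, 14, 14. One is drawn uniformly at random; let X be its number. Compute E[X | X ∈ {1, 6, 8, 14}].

43/5

P(X ∈ {1, 6, 8, 14}) = 5/6.
Σ over the event: 1·1/6 + 6·1/6 + 8·1/6 + 14·1/3 = 43/6.
E[X | X ∈ {1, 6, 8, 14}] = (43/6) / (5/6) = 43/5.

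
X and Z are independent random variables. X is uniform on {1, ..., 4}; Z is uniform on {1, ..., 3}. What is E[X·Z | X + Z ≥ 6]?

29/3

Outcomes with X + Z ≥ 6: (3,3), (4,2), (4,3), each with probability 1/12.
E[X·Z | X + Z ≥ 6] = (9 + 8 + 12) / 3 = 29/3.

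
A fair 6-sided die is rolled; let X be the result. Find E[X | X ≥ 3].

Given X ≥ 3, X is equally likely to be any of {3, 4, 5, 6}.
E[X | X ≥ 3] = (3 + 4 + 5 + 6) / 4 = 9/2.

9/2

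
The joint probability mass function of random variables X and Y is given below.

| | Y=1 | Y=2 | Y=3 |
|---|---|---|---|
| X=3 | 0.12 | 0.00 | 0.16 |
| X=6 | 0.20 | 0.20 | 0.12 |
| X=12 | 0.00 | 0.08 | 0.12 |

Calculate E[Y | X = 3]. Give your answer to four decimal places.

2.1429

P(X = 3) = 0.28.
Summing Y·P(X=x,Y=y) over the conditioning event gives 0.60.
E[Y | X = 3] = (0.60) / (0.28) = 2.1429.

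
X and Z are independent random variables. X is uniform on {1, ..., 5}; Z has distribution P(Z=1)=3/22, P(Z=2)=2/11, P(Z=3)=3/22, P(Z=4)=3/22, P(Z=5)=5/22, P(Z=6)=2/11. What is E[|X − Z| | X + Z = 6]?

P(X + Z = 6) = 9/55.
Summing |X−Z|·P(x,y) over outcomes with X + Z = 6 gives 23/55.
E[|X − Z| | X + Z = 6] = (23/55) / (9/55) = 23/9.

23/9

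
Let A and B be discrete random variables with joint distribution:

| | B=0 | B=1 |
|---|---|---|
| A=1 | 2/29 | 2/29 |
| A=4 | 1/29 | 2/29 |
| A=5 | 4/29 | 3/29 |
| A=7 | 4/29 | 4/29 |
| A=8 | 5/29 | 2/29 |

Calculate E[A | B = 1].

P(B = 1) = 13/29.
Σ A·P over the event = 1·(2/29) + 4·(2/29) + 5·(3/29) + 7·(4/29) + 8·(2/29) = 69/29.
E[A | B = 1] = (69/29) / (13/29) = 69/13.

69/13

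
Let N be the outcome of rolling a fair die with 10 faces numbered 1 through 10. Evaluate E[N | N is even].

6

Given N is even, N is equally likely to be any of {2, 4, 6, 8, 10}.
E[N | N is even] = (2 + 4 + 6 + 8 + 10) / 5 = 6.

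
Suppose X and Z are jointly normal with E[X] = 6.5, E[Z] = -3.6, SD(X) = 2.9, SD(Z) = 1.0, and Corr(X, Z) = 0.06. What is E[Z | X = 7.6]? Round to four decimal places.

The regression of Z on X has slope ρ·σ_Z/σ_X and passes through (μ_X, μ_Z).
E[Z | X=7.6] = -3.6 + (0.06)·(1.0/2.9)·(7.6 − (6.5)) = -3.6 + (0.02069)·(1.1) = -3.5772.

-3.5772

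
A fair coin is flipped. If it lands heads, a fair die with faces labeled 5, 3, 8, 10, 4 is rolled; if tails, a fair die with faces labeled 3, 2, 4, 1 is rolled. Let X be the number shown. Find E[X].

E[X | heads] = (5+3+8+10+4)/5 = 6.
E[X | tails] = (3+2+4+1)/4 = 5/2.
By the law of total expectation,
E[X] = (1/2)·(6) + (1/2)·(5/2) = 17/4.

17/4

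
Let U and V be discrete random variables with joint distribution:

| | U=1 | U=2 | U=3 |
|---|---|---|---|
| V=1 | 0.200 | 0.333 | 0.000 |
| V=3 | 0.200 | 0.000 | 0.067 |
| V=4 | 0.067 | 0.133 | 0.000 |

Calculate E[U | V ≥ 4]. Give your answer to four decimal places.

1.6650

P(V ≥ 4) = 0.200.
Summing U·P(U=x,V=y) over the conditioning event gives 0.333.
E[U | V ≥ 4] = (0.333) / (0.200) = 1.6650.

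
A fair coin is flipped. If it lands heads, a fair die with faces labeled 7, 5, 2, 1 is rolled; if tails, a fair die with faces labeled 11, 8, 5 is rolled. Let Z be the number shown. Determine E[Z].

E[Z | heads] = (7+5+2+1)/4 = 15/4.
E[Z | tails] = (11+8+5)/3 = 8.
By the law of total expectation,
E[Z] = (1/2)·(15/4) + (1/2)·(8) = 47/8.

47/8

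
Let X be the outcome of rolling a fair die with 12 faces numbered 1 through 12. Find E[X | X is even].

7

Given X is even, X is equally likely to be any of {2, 4, 6, 8, 10, 12}.
E[X | X is even] = (2 + 4 + 6 + 8 + 10 + 12) / 6 = 7.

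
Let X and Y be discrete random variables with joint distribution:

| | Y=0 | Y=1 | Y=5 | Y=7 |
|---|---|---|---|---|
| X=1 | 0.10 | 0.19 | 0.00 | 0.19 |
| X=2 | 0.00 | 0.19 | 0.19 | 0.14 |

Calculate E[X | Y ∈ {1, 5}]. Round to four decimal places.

P(Y ∈ {1, 5}) = 0.57.
Σ X·P over the event = 1·(0.19) + 2·(0.19) + 2·(0.19) = 0.95.
E[X | Y ∈ {1, 5}] = (0.95) / (0.57) = 1.6667.

1.6667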